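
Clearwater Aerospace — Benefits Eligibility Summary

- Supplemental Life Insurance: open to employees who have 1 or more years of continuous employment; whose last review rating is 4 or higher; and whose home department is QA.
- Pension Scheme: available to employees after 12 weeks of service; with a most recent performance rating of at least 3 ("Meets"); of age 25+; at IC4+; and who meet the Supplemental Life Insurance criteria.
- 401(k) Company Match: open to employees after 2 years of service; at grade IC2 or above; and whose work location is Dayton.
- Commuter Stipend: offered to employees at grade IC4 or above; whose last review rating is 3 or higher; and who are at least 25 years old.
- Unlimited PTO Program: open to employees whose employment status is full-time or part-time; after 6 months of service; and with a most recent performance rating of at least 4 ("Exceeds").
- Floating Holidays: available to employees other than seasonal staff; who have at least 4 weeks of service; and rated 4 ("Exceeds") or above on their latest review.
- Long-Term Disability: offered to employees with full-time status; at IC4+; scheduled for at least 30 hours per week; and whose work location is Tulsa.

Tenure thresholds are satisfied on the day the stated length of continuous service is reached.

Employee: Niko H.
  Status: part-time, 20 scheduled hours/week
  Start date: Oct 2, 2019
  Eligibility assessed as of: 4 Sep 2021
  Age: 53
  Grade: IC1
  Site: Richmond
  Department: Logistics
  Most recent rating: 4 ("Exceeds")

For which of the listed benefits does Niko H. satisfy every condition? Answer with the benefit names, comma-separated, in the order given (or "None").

Service from Oct 2, 2019 to 4 Sep 2021: 703 days.
Supplemental Life Insurance — service 703 days ≥ 1 year (≈365 days) ✓; rating 4 ≥ 4 ✓; dept Logistics ✗ → not eligible.
Pension Scheme — service 703 days ≥ 12 weeks (≈84 days) ✓; rating 4 ≥ 3 ✓; age 53 ≥ 25 ✓; grade IC1 < IC4 ✗ → not eligible.
401(k) Company Match — service 703 days < 2 years (≈730 days) ✗ → not eligible.
Commuter Stipend — grade IC1 < IC4 ✗ → not eligible.
Unlimited PTO Program — status part-time ✓; service 703 days ≥ 6 months (≈180 days) ✓; rating 4 ≥ 4 ✓ → eligible.
Floating Holidays — status part-time ✓ (not excluded); service 703 days ≥ 4 weeks (≈28 days) ✓; rating 4 ≥ 4 ✓ → eligible.
Long-Term Disability — status part-time ✗ (requires full-time) → not eligible.

Unlimited PTO Program, Floating Holidays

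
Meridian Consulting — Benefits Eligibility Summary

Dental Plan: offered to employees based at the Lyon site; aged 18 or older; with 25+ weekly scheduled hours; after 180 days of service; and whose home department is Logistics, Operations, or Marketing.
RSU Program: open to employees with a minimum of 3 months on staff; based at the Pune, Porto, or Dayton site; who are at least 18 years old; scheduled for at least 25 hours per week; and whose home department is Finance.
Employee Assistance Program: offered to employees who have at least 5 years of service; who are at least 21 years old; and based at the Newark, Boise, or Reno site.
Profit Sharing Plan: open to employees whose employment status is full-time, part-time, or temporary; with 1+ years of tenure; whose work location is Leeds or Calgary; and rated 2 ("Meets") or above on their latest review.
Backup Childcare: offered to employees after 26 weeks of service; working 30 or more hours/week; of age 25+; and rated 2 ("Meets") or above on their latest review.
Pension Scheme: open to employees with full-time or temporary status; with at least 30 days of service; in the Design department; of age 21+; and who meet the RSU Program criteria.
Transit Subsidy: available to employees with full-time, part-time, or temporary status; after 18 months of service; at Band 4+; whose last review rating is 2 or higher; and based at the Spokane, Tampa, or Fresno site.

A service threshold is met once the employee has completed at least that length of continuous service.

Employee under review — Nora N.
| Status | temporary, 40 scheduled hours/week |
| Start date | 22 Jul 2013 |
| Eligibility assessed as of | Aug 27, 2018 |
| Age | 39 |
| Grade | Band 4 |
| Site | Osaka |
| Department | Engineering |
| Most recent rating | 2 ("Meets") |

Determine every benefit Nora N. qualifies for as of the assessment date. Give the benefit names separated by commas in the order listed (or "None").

Backup Childcare

Service from 22 Jul 2013 to Aug 27, 2018: 1862 days.
Dental Plan — site Osaka ✗ (not Lyon) → not eligible.
RSU Program — service 1862 days ≥ 3 months (≈90 days) ✓; site Osaka ✗ (not Pune, Porto, or Dayton) → not eligible.
Employee Assistance Program — service 1862 days ≥ 5 years (≈1825 days) ✓; age 39 ≥ 21 ✓; site Osaka ✗ (not Newark, Boise, or Reno) → not eligible.
Profit Sharing Plan — status temporary ✓; service 1862 days ≥ 1 year (≈365 days) ✓; site Osaka ✗ (not Leeds or Calgary) → not eligible.
Backup Childcare — service 1862 days ≥ 26 weeks (≈182 days) ✓; 40 hrs/wk ≥ 30 ✓; age 39 ≥ 25 ✓; rating 2 ≥ 2 ✓ → eligible.
Pension Scheme — status temporary ✓; service 1862 days ≥ 30 days ✓; dept Engineering ✗ → not eligible.
Transit Subsidy — status temporary ✓; service 1862 days ≥ 18 months (≈540 days) ✓; grade Band 4 ≥ Band 4 ✓; rating 2 ≥ 2 ✓; site Osaka ✗ (not Spokane, Tampa, or Fresno) → not eligible.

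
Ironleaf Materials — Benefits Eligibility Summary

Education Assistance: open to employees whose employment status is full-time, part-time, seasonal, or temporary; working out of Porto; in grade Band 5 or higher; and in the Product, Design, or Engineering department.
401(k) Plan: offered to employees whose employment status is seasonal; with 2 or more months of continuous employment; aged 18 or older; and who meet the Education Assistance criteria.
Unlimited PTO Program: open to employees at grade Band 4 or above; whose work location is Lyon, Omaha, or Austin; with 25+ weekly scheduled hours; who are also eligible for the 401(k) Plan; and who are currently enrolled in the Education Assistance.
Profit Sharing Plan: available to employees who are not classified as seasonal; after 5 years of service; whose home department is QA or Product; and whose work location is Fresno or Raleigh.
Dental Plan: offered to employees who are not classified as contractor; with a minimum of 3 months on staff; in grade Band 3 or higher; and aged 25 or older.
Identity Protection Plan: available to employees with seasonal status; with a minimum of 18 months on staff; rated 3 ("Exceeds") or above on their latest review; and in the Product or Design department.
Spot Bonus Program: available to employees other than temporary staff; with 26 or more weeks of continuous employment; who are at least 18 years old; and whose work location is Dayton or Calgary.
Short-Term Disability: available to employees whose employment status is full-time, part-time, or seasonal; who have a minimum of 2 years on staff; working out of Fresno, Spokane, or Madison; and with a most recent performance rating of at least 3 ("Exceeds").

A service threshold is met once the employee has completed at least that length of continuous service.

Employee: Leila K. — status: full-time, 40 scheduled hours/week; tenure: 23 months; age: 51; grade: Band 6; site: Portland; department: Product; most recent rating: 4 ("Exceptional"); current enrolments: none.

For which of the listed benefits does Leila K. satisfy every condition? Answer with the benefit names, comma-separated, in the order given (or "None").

Dental Plan

Education Assistance — status full-time ✓; site Portland ✗ (not Porto) → not eligible.
401(k) Plan — status full-time ✗ (requires seasonal) → not eligible.
Unlimited PTO Program — grade Band 6 ≥ Band 4 ✓; site Portland ✗ (not Lyon, Omaha, or Austin) → not eligible.
Profit Sharing Plan — status full-time ✓ (not excluded); service 23 months < 5 years (≈1825 days) ✗ → not eligible.
Dental Plan — status full-time ✓ (not excluded); service 23 months ≥ 3 months ✓; grade Band 6 ≥ Band 3 ✓; age 51 ≥ 25 ✓ → eligible.
Identity Protection Plan — status full-time ✗ (requires seasonal) → not eligible.
Spot Bonus Program — status full-time ✓ (not excluded); service 23 months ≥ 26 weeks (≈182 days) ✓; age 51 ≥ 18 ✓; site Portland ✗ (not Dayton or Calgary) → not eligible.
Short-Term Disability — status full-time ✓; service 23 months < 2 years (≈730 days) ✗ → not eligible.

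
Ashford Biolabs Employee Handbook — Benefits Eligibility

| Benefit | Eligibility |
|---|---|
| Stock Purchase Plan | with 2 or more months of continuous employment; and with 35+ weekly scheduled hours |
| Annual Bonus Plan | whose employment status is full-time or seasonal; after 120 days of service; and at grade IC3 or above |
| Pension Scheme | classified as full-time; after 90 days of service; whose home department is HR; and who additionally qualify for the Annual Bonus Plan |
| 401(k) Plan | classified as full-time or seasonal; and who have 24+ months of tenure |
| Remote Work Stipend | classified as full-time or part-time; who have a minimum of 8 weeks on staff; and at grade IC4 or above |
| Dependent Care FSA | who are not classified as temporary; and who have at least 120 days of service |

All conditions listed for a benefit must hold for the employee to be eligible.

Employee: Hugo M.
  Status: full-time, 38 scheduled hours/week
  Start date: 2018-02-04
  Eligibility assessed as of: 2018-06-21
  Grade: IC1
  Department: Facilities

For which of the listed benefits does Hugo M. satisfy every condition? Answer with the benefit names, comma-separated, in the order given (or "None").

Service from 2018-02-04 to 2018-06-21: 137 days.
Stock Purchase Plan — service 137 days ≥ 2 months (≈60 days) ✓; 38 hrs/wk ≥ 35 ✓ → eligible.
Annual Bonus Plan — status full-time ✓; service 137 days ≥ 120 days ✓; grade IC1 < IC3 ✗ → not eligible.
Pension Scheme — status full-time ✓; service 137 days ≥ 90 days ✓; dept Facilities ✗ → not eligible.
401(k) Plan — status full-time ✓; service 137 days < 24 months (≈720 days) ✗ → not eligible.
Remote Work Stipend — status full-time ✓; service 137 days ≥ 8 weeks (≈56 days) ✓; grade IC1 < IC4 ✗ → not eligible.
Dependent Care FSA — status full-time ✓ (not excluded); service 137 days ≥ 120 days ✓ → eligible.

Stock Purchase Plan, Dependent Care FSA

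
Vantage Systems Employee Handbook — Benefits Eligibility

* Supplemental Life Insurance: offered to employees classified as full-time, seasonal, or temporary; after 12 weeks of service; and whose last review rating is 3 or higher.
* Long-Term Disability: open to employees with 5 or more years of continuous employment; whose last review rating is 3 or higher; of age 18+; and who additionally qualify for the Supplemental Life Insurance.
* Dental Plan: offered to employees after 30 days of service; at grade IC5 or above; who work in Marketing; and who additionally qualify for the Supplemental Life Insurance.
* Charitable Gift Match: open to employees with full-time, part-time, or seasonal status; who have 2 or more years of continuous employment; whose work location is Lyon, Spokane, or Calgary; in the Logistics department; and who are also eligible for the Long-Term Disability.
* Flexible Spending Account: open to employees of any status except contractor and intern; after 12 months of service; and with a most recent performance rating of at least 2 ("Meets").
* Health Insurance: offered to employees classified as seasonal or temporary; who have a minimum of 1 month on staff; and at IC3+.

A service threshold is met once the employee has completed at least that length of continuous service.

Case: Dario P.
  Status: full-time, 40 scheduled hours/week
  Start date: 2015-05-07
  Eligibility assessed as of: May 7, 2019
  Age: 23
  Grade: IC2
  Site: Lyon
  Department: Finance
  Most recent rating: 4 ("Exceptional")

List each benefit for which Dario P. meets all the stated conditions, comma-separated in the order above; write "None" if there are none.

Supplemental Life Insurance, Flexible Spending Account

Service from 2015-05-07 to May 7, 2019: 1461 days.
Supplemental Life Insurance — status full-time ✓; service 1461 days ≥ 12 weeks (≈84 days) ✓; rating 4 ≥ 3 ✓ → eligible.
Long-Term Disability — service 1461 days < 5 years (≈1825 days) ✗ → not eligible.
Dental Plan — service 1461 days ≥ 30 days ✓; grade IC2 < IC5 ✗ → not eligible.
Charitable Gift Match — status full-time ✓; service 1461 days ≥ 2 years (≈730 days) ✓; site Lyon ✓; dept Finance ✗ → not eligible.
Flexible Spending Account — status full-time ✓ (not excluded); service 1461 days ≥ 12 months (≈360 days) ✓; rating 4 ≥ 2 ✓ → eligible.
Health Insurance — status full-time ✗ (requires seasonal or temporary) → not eligible.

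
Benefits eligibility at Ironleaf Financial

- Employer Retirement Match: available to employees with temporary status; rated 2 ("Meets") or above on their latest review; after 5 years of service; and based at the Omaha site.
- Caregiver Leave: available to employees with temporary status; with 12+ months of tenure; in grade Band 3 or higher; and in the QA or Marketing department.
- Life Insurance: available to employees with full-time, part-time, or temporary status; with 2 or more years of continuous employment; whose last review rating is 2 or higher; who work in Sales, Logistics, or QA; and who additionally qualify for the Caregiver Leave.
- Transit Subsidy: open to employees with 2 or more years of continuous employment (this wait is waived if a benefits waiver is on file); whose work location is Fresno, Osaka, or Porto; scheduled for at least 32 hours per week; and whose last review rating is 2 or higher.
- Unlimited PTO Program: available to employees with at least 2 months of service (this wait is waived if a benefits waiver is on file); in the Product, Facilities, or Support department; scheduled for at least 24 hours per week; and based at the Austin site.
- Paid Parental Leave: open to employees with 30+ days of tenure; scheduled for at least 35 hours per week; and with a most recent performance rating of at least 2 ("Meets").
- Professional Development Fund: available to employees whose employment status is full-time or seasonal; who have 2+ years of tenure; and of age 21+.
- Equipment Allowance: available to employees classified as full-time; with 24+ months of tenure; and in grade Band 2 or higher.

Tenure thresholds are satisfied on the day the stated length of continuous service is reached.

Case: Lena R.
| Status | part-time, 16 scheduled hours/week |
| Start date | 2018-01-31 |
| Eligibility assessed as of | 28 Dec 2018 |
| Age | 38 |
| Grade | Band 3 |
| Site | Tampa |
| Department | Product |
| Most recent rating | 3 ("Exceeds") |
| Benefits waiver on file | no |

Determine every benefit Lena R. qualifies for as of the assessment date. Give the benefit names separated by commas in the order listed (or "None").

None

Service from 2018-01-31 to 28 Dec 2018: 331 days.
Employer Retirement Match — status part-time ✗ (requires temporary) → not eligible.
Caregiver Leave — status part-time ✗ (requires temporary) → not eligible.
Life Insurance — status part-time ✓; service 331 days < 2 years (≈730 days) ✗ → not eligible.
Transit Subsidy — no waiver, service 331 days < 2 years (≈730 days) ✗ → not eligible.
Unlimited PTO Program — no waiver, service 331 days ≥ 2 months (≈60 days) ✓; dept Product ✓; 16 hrs/wk < 24 ✗ → not eligible.
Paid Parental Leave — service 331 days ≥ 30 days ✓; 16 hrs/wk < 35 ✗ → not eligible.
Professional Development Fund — status part-time ✗ (requires full-time or seasonal) → not eligible.
Equipment Allowance — status part-time ✗ (requires full-time) → not eligible.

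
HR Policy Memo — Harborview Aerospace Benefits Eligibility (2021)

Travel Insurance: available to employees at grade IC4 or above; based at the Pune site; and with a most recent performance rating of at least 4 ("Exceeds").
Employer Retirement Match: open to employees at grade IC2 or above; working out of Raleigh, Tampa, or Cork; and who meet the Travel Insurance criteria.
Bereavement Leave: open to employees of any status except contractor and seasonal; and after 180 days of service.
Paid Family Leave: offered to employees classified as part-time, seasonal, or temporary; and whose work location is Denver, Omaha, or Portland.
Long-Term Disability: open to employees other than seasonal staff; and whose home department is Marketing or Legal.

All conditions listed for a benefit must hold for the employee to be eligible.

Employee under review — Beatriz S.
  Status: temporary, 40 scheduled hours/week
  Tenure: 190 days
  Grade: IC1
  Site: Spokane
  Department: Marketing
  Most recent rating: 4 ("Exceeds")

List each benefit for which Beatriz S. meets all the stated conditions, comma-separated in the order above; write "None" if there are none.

Travel Insurance — grade IC1 < IC4 ✗ → not eligible.
Employer Retirement Match — grade IC1 < IC2 ✗ → not eligible.
Bereavement Leave — status temporary ✓ (not excluded); service 190 days ≥ 180 days ✓ → eligible.
Paid Family Leave — status temporary ✓; site Spokane ✗ (not Denver, Omaha, or Portland) → not eligible.
Long-Term Disability — status temporary ✓ (not excluded); dept Marketing ✓ → eligible.

Bereavement Leave, Long-Term Disability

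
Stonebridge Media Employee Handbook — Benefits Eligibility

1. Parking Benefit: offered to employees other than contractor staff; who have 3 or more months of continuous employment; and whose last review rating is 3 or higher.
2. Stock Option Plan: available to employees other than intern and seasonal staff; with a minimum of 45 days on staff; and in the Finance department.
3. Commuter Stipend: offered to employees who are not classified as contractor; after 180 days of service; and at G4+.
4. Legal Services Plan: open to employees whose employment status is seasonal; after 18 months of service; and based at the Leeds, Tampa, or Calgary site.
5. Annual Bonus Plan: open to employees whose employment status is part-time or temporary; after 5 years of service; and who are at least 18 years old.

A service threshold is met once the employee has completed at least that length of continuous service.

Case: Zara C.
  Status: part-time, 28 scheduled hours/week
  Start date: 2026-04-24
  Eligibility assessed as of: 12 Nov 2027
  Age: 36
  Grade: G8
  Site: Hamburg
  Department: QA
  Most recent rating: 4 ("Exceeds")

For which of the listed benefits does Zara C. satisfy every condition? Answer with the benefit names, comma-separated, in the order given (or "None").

Parking Benefit, Commuter Stipend

Service from 2026-04-24 to 12 Nov 2027: 567 days.
Parking Benefit — status part-time ✓ (not excluded); service 567 days ≥ 3 months (≈90 days) ✓; rating 4 ≥ 3 ✓ → eligible.
Stock Option Plan — status part-time ✓ (not excluded); service 567 days ≥ 45 days ✓; dept QA ✗ → not eligible.
Commuter Stipend — status part-time ✓ (not excluded); service 567 days ≥ 180 days ✓; grade G8 ≥ G4 ✓ → eligible.
Legal Services Plan — status part-time ✗ (requires seasonal) → not eligible.
Annual Bonus Plan — status part-time ✓; service 567 days < 5 years (≈1825 days) ✗ → not eligible.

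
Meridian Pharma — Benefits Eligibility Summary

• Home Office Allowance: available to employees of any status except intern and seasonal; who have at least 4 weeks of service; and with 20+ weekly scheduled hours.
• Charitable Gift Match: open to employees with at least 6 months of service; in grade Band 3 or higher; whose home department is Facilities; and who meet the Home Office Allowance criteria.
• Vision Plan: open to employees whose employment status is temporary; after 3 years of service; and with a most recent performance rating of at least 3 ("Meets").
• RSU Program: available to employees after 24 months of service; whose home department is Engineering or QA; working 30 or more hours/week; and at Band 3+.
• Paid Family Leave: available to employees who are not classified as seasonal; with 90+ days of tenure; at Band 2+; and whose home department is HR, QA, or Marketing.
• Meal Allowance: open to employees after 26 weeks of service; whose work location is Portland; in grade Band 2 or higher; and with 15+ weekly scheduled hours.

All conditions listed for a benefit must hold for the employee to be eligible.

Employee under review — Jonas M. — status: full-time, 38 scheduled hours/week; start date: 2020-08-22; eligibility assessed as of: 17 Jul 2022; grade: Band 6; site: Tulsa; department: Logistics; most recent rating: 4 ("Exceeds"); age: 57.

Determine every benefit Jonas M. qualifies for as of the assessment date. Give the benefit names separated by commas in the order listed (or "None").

Home Office Allowance

Service from 2020-08-22 to 17 Jul 2022: 694 days.
Home Office Allowance — status full-time ✓ (not excluded); service 694 days ≥ 4 weeks (≈28 days) ✓; 38 hrs/wk ≥ 20 ✓ → eligible.
Charitable Gift Match — service 694 days ≥ 6 months (≈180 days) ✓; grade Band 6 ≥ Band 3 ✓; dept Logistics ✗ → not eligible.
Vision Plan — status full-time ✗ (requires temporary) → not eligible.
RSU Program — service 694 days < 24 months (≈720 days) ✗ → not eligible.
Paid Family Leave — status full-time ✓ (not excluded); service 694 days ≥ 90 days ✓; grade Band 6 ≥ Band 2 ✓; dept Logistics ✗ → not eligible.
Meal Allowance — service 694 days ≥ 26 weeks (≈182 days) ✓; site Tulsa ✗ (not Portland) → not eligible.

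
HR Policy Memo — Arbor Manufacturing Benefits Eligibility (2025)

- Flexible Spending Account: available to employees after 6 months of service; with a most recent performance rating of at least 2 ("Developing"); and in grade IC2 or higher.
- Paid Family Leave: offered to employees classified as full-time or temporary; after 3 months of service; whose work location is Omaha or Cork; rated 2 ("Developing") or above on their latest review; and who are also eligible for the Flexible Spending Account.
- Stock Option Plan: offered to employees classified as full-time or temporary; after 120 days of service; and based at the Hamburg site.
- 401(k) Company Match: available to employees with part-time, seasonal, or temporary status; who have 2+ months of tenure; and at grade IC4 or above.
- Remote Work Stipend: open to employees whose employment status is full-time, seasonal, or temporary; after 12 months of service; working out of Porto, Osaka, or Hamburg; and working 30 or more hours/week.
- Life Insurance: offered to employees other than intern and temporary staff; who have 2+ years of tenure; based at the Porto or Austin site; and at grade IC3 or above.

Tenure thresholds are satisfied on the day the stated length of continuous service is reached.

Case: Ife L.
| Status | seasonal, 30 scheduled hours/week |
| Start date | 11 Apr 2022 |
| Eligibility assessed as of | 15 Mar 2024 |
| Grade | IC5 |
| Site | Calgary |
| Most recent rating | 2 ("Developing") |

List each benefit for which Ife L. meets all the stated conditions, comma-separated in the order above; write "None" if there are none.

Flexible Spending Account, 401(k) Company Match

Service from 11 Apr 2022 to 15 Mar 2024: 704 days.
Flexible Spending Account — service 704 days ≥ 6 months (≈180 days) ✓; rating 2 ≥ 2 ✓; grade IC5 ≥ IC2 ✓ → eligible.
Paid Family Leave — status seasonal ✗ (requires full-time or temporary) → not eligible.
Stock Option Plan — status seasonal ✗ (requires full-time or temporary) → not eligible.
401(k) Company Match — status seasonal ✓; service 704 days ≥ 2 months (≈60 days) ✓; grade IC5 ≥ IC4 ✓ → eligible.
Remote Work Stipend — status seasonal ✓; service 704 days ≥ 12 months (≈360 days) ✓; site Calgary ✗ (not Porto, Osaka, or Hamburg) → not eligible.
Life Insurance — status seasonal ✓ (not excluded); service 704 days < 2 years (≈730 days) ✗ → not eligible.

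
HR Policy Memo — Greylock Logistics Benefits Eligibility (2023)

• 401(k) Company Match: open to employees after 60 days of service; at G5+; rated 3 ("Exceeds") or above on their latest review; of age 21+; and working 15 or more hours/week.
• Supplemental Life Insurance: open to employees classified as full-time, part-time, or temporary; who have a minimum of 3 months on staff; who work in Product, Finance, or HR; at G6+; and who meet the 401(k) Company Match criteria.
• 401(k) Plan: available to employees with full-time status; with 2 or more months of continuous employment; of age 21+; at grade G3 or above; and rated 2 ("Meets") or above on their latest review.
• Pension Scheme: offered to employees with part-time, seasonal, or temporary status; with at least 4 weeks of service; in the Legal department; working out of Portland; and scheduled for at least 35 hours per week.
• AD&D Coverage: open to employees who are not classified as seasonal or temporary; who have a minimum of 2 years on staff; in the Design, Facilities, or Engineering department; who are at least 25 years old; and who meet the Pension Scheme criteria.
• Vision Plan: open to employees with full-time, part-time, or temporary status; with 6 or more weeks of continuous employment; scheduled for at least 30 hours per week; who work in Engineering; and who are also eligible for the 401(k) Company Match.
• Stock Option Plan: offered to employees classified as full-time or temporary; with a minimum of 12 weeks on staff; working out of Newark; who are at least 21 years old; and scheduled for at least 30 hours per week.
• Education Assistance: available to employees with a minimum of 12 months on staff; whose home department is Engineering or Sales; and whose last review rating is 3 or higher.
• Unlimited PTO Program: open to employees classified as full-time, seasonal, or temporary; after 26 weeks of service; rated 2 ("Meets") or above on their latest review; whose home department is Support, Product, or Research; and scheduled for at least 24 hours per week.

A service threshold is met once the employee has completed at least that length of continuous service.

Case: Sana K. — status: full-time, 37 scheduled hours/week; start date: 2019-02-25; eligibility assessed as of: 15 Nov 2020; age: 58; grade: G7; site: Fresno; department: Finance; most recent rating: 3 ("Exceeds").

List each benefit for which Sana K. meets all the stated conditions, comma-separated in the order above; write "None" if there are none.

Service from 2019-02-25 to 15 Nov 2020: 629 days.
401(k) Company Match — service 629 days ≥ 60 days ✓; grade G7 ≥ G5 ✓; rating 3 ≥ 3 ✓; age 58 ≥ 21 ✓; 37 hrs/wk ≥ 15 ✓ → eligible.
Supplemental Life Insurance — status full-time ✓; service 629 days ≥ 3 months (≈90 days) ✓; dept Finance ✓; grade G7 ≥ G6 ✓; eligible for 401(k) Company Match ✓ → eligible.
401(k) Plan — status full-time ✓; service 629 days ≥ 2 months (≈60 days) ✓; age 58 ≥ 21 ✓; grade G7 ≥ G3 ✓; rating 3 ≥ 2 ✓ → eligible.
Pension Scheme — status full-time ✗ (requires part-time, seasonal, or temporary) → not eligible.
AD&D Coverage — status full-time ✓ (not excluded); service 629 days < 2 years (≈730 days) ✗ → not eligible.
Vision Plan — status full-time ✓; service 629 days ≥ 6 weeks (≈42 days) ✓; 37 hrs/wk ≥ 30 ✓; dept Finance ✗ → not eligible.
Stock Option Plan — status full-time ✓; service 629 days ≥ 12 weeks (≈84 days) ✓; site Fresno ✗ (not Newark) → not eligible.
Education Assistance — service 629 days ≥ 12 months (≈360 days) ✓; dept Finance ✗ → not eligible.
Unlimited PTO Program — status full-time ✓; service 629 days ≥ 26 weeks (≈182 days) ✓; rating 3 ≥ 2 ✓; dept Finance ✗ → not eligible.

401(k) Company Match, Supplemental Life Insurance, 401(k) Plan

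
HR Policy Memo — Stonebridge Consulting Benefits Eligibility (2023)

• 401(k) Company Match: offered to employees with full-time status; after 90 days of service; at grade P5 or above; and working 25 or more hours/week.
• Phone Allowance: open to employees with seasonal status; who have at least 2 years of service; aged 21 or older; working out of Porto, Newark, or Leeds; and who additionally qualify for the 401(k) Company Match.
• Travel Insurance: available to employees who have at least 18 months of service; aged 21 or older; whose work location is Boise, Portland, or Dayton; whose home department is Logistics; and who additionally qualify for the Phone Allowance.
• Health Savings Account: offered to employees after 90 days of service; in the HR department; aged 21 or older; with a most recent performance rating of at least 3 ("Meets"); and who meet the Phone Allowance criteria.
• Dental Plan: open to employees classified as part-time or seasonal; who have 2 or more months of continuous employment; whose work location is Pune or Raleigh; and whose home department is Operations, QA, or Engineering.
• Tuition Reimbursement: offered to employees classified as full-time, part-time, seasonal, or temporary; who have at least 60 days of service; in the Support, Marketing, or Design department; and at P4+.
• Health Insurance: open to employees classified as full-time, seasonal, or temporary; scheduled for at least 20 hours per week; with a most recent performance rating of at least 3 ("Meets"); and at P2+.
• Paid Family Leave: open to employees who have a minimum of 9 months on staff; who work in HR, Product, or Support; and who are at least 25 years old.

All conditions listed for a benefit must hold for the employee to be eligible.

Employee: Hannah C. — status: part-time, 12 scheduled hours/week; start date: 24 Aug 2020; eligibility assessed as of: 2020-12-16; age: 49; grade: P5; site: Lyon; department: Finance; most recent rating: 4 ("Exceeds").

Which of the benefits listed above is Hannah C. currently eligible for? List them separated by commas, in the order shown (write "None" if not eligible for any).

None

Service from 24 Aug 2020 to 2020-12-16: 114 days.
401(k) Company Match — status part-time ✗ (requires full-time) → not eligible.
Phone Allowance — status part-time ✗ (requires seasonal) → not eligible.
Travel Insurance — service 114 days < 18 months (≈540 days) ✗ → not eligible.
Health Savings Account — service 114 days ≥ 90 days ✓; dept Finance ✗ → not eligible.
Dental Plan — status part-time ✓; service 114 days ≥ 2 months (≈60 days) ✓; site Lyon ✗ (not Pune or Raleigh) → not eligible.
Tuition Reimbursement — status part-time ✓; service 114 days ≥ 60 days ✓; dept Finance ✗ → not eligible.
Health Insurance — status part-time ✗ (requires full-time, seasonal, or temporary) → not eligible.
Paid Family Leave — service 114 days < 9 months (≈270 days) ✗ → not eligible.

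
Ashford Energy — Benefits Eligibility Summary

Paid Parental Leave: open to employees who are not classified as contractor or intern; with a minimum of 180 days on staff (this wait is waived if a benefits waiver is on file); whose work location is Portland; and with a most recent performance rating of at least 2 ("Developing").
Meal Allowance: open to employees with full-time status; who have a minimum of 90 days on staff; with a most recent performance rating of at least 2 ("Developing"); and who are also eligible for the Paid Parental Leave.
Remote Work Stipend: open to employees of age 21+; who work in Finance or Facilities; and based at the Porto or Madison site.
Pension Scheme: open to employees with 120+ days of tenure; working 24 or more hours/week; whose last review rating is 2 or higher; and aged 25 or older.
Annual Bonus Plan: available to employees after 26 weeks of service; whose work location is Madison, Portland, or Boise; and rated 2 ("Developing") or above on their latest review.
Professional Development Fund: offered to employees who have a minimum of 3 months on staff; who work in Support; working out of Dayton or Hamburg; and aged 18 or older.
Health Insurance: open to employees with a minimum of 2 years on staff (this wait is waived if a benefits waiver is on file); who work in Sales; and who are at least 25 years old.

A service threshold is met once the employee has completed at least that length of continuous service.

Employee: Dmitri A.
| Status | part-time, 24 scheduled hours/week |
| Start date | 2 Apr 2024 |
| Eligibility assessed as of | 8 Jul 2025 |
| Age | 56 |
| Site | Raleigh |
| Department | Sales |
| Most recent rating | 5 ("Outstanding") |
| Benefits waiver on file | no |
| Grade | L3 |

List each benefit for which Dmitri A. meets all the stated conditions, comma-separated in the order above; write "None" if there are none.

Service from 2 Apr 2024 to 8 Jul 2025: 462 days.
Paid Parental Leave — status part-time ✓ (not excluded); no waiver, service 462 days ≥ 180 days ✓; site Raleigh ✗ (not Portland) → not eligible.
Meal Allowance — status part-time ✗ (requires full-time) → not eligible.
Remote Work Stipend — age 56 ≥ 21 ✓; dept Sales ✗ → not eligible.
Pension Scheme — service 462 days ≥ 120 days ✓; 24 hrs/wk ≥ 24 ✓; rating 5 ≥ 2 ✓; age 56 ≥ 25 ✓ → eligible.
Annual Bonus Plan — service 462 days ≥ 26 weeks (≈182 days) ✓; site Raleigh ✗ (not Madison, Portland, or Boise) → not eligible.
Professional Development Fund — service 462 days ≥ 3 months (≈90 days) ✓; dept Sales ✗ → not eligible.
Health Insurance — no waiver, service 462 days < 2 years (≈730 days) ✗ → not eligible.

Pension Scheme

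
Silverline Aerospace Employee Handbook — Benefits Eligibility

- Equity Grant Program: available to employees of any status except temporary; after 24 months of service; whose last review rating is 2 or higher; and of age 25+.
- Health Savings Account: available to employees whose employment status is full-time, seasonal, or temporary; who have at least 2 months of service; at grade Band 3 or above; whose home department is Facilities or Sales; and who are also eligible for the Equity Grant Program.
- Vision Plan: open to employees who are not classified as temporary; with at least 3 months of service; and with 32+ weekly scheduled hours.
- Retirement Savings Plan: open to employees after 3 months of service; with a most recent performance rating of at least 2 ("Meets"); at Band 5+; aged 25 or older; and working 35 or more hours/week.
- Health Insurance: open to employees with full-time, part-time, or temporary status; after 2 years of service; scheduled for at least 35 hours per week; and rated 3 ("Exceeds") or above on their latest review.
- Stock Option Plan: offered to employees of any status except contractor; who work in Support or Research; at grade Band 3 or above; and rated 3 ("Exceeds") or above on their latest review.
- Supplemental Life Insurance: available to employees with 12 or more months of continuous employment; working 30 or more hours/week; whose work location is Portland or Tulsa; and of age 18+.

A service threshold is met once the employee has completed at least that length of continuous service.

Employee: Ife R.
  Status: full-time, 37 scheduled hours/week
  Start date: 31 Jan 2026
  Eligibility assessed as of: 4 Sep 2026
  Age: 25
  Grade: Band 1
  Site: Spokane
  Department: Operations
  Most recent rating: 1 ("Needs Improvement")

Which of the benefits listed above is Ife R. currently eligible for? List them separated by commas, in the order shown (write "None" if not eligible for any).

Service from 31 Jan 2026 to 4 Sep 2026: 216 days.
Equity Grant Program — status full-time ✓ (not excluded); service 216 days < 24 months (≈720 days) ✗ → not eligible.
Health Savings Account — status full-time ✓; service 216 days ≥ 2 months (≈60 days) ✓; grade Band 1 < Band 3 ✗ → not eligible.
Vision Plan — status full-time ✓ (not excluded); service 216 days ≥ 3 months (≈90 days) ✓; 37 hrs/wk ≥ 32 ✓ → eligible.
Retirement Savings Plan — service 216 days ≥ 3 months (≈90 days) ✓; rating 1 < 2 ✗ → not eligible.
Health Insurance — status full-time ✓; service 216 days < 2 years (≈730 days) ✗ → not eligible.
Stock Option Plan — status full-time ✓ (not excluded); dept Operations ✗ → not eligible.
Supplemental Life Insurance — service 216 days < 12 months (≈360 days) ✗ → not eligible.

Vision Plan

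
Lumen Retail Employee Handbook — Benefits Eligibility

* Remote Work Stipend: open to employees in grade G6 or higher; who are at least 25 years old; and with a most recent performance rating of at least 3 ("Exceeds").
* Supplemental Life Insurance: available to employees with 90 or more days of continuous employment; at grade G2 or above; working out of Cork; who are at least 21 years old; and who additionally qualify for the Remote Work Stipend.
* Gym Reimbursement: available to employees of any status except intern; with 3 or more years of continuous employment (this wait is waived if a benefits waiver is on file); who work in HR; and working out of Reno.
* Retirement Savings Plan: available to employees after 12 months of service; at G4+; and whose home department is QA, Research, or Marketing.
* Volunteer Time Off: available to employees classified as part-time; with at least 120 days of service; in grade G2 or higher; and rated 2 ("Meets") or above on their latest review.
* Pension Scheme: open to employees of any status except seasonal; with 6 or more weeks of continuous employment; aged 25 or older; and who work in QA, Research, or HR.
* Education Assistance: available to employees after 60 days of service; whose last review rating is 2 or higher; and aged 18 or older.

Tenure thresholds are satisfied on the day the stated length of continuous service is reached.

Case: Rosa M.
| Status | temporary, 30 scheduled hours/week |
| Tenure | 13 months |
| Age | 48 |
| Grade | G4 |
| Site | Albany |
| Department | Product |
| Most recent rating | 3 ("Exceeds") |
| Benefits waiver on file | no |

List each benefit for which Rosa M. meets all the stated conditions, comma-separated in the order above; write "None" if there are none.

Remote Work Stipend — grade G4 < G6 ✗ → not eligible.
Supplemental Life Insurance — service 13 months ≥ 90 days ✓; grade G4 ≥ G2 ✓; site Albany ✗ (not Cork) → not eligible.
Gym Reimbursement — status temporary ✓ (not excluded); no waiver, service 13 months < 3 years (≈1095 days) ✗ → not eligible.
Retirement Savings Plan — service 13 months ≥ 12 months ✓; grade G4 ≥ G4 ✓; dept Product ✗ → not eligible.
Volunteer Time Off — status temporary ✗ (requires part-time) → not eligible.
Pension Scheme — status temporary ✓ (not excluded); service 13 months ≥ 6 weeks (≈42 days) ✓; age 48 ≥ 25 ✓; dept Product ✗ → not eligible.
Education Assistance — service 13 months ≥ 60 days ✓; rating 3 ≥ 2 ✓; age 48 ≥ 18 ✓ → eligible.

Education Assistance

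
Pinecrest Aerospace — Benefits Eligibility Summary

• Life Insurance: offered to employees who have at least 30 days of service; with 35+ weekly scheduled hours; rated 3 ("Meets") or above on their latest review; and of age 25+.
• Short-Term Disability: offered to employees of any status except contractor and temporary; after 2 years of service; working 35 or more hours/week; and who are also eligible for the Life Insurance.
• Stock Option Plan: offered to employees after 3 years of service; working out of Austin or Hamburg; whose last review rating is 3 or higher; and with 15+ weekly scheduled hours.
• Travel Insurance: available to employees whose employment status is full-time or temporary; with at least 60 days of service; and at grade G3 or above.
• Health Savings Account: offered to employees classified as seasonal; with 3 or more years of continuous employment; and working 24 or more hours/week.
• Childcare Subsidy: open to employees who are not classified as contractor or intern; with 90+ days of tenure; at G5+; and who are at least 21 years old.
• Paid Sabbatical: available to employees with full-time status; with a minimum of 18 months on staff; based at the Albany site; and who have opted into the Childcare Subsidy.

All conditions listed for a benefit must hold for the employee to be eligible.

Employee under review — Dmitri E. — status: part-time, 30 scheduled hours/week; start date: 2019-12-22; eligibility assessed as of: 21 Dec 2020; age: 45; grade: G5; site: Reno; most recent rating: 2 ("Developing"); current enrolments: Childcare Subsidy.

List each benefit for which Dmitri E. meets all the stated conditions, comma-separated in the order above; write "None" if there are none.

Service from 2019-12-22 to 21 Dec 2020: 365 days.
Life Insurance — service 365 days ≥ 30 days ✓; 30 hrs/wk < 35 ✗ → not eligible.
Short-Term Disability — status part-time ✓ (not excluded); service 365 days < 2 years (≈730 days) ✗ → not eligible.
Stock Option Plan — service 365 days < 3 years (≈1095 days) ✗ → not eligible.
Travel Insurance — status part-time ✗ (requires full-time or temporary) → not eligible.
Health Savings Account — status part-time ✗ (requires seasonal) → not eligible.
Childcare Subsidy — status part-time ✓ (not excluded); service 365 days ≥ 90 days ✓; grade G5 ≥ G5 ✓; age 45 ≥ 21 ✓ → eligible.
Paid Sabbatical — status part-time ✗ (requires full-time) → not eligible.

Childcare Subsidy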